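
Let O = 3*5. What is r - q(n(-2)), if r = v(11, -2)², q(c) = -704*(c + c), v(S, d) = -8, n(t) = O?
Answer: 21184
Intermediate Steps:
O = 15
n(t) = 15
q(c) = -1408*c
r = 64 (r = (-8)² = 64)
r - q(n(-2)) = 64 - (-1408)*15 = 64 - 1*(-21120) = 64 + 21120 = 21184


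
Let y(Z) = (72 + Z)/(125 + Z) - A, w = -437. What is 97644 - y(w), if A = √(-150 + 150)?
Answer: 30464563/312 ≈ 97643.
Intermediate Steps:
A = 0 (A = √0 = 0)
y(Z) = (72 + Z)/(125 + Z) (y(Z) = (72 + Z)/(125 + Z) - 1*0 = (72 + Z)/(125 + Z) + 0 = (72 + Z)/(125 + Z))
97644 - y(w) = 97644 - (72 - 437)/(125 - 437) = 97644 - (-365)/(-312) = 97644 - (-1)*(-365)/312 = 97644 - 1*365/312 = 97644 - 365/312 = 30464563/312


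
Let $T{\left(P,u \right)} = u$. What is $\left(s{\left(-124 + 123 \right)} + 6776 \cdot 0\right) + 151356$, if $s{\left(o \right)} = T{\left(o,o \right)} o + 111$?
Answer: $151468$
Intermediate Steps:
$s{\left(o \right)} = 111 + o^{2}$ ($s{\left(o \right)} = o o + 111 = o^{2} + 111 = 111 + o^{2}$)
$\left(s{\left(-124 + 123 \right)} + 6776 \cdot 0\right) + 151356 = \left(\left(111 + \left(-124 + 123\right)^{2}\right) + 6776 \cdot 0\right) + 151356 = \left(\left(111 + \left(-1\right)^{2}\right) + 0\right) + 151356 = \left(\left(111 + 1\right) + 0\right) + 151356 = \left(112 + 0\right) + 151356 = 112 + 151356 = 151468$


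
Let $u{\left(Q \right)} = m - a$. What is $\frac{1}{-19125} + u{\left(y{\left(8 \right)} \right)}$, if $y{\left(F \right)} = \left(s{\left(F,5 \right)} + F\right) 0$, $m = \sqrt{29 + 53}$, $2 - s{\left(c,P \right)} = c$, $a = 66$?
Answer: $- \frac{1262251}{19125} + \sqrt{82} \approx -56.945$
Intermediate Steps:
$s{\left(c,P \right)} = 2 - c$
$m = \sqrt{82} \approx 9.0554$
$y{\left(F \right)} = 0$ ($y{\left(F \right)} = \left(\left(2 - F\right) + F\right) 0 = 2 \cdot 0 = 0$)
$u{\left(Q \right)} = -66 + \sqrt{82}$ ($u{\left(Q \right)} = \sqrt{82} - 66 = -66 + \sqrt{82}$)
$\frac{1}{-19125} + u{\left(y{\left(8 \right)} \right)} = \frac{1}{-19125} - \left(66 - \sqrt{82}\right) = - \frac{1}{19125} - \left(66 - \sqrt{82}\right) = - \frac{1262251}{19125} + \sqrt{82}$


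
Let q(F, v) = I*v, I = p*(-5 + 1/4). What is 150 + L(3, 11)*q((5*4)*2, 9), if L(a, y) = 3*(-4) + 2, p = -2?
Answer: -705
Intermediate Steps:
I = 19/2 (I = -2*(-5 + 1/4) = -2*(-5 + ¼) = -2*(-19/4) = 19/2 ≈ 9.5000)
L(a, y) = -10 (L(a, y) = -12 + 2 = -10)
q(F, v) = 19*v/2
150 + L(3, 11)*q((5*4)*2, 9) = 150 - 95*9 = 150 - 10*171/2 = 150 - 855 = -705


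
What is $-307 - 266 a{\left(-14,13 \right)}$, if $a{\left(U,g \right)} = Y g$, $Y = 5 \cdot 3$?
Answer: $-52177$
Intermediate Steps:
$Y = 15$
$a{\left(U,g \right)} = 15 g$
$-307 - 266 a{\left(-14,13 \right)} = -307 - 266 \cdot 15 \cdot 13 = -307 - 51870 = -52177$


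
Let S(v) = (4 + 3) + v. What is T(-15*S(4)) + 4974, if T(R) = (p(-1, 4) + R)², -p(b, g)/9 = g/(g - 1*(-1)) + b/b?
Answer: 945186/25 ≈ 37807.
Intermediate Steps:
S(v) = 7 + v
p(b, g) = -9 - 9*g/(1 + g) (p(b, g) = -9*(g/(g - 1*(-1)) + b/b) = -9*(g/(g + 1) + 1) = -9*(g/(1 + g) + 1) = -9*(1 + g/(1 + g)) = -9 - 9*g/(1 + g))
T(R) = (-81/5 + R)² (T(R) = (9*(-1 - 2*4)/(1 + 4) + R)² = (9*(-1 - 8)/5 + R)² = (9*(⅕)*(-9) + R)² = (-81/5 + R)²)
T(-15*S(4)) + 4974 = (-81 + 5*(-15*(7 + 4)))²/25 + 4974 = (-81 + 5*(-15*11))²/25 + 4974 = (-81 + 5*(-165))²/25 + 4974 = (-81 - 825)²/25 + 4974 = (1/25)*(-906)² + 4974 = (1/25)*820836 + 4974 = 820836/25 + 4974 = 945186/25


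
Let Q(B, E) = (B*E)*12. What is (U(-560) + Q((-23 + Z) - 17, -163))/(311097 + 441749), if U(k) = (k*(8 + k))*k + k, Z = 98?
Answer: -86610604/376423 ≈ -230.09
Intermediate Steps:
U(k) = k + k²*(8 + k) (U(k) = k²*(8 + k) + k = k + k²*(8 + k))
Q(B, E) = 12*B*E
(U(-560) + Q((-23 + Z) - 17, -163))/(311097 + 441749) = (-560*(1 + (-560)² + 8*(-560)) + 12*((-23 + 98) - 17)*(-163))/(311097 + 441749) = (-560*(1 + 313600 - 4480) + 12*(75 - 17)*(-163))/752846 = (-560*309121 + 12*58*(-163))*(1/752846) = (-173107760 - 113448)*(1/752846) = -173221208*1/752846 = -86610604/376423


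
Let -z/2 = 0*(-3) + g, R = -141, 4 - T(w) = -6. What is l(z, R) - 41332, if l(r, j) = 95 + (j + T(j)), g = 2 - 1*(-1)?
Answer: -41368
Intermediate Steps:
T(w) = 10 (T(w) = 4 - 1*(-6) = 4 + 6 = 10)
g = 3 (g = 2 + 1 = 3)
z = -6 (z = -2*(0*(-3) + 3) = -2*(0 + 3) = -2*3 = -6)
l(r, j) = 105 + j (l(r, j) = 95 + (j + 10) = 95 + (10 + j) = 105 + j)
l(z, R) - 41332 = (105 - 141) - 41332 = -36 - 41332 = -41368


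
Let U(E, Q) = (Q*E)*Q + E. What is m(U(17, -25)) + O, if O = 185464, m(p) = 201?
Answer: 185665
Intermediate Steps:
U(E, Q) = E + E*Q**2 (U(E, Q) = (E*Q)*Q + E = E*Q**2 + E = E + E*Q**2)
m(U(17, -25)) + O = 201 + 185464 = 185665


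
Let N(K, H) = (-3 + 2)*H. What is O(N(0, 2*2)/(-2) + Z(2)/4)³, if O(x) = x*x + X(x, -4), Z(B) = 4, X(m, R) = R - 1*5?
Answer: 0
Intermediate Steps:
N(K, H) = -H
X(m, R) = -5 + R (X(m, R) = R - 5 = -5 + R)
O(x) = -9 + x² (O(x) = x*x + (-5 - 4) = x² - 9 = -9 + x²)
O(N(0, 2*2)/(-2) + Z(2)/4)³ = (-9 + (-2*2/(-2) + 4/4)²)³ = (-9 + (-1*4*(-½) + 4*(¼))²)³ = (-9 + (-4*(-½) + 1)²)³ = (-9 + (2 + 1)²)³ = (-9 + 3²)³ = (-9 + 9)³ = 0³ = 0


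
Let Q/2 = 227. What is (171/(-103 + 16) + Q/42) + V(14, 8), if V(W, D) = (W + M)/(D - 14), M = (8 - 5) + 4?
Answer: 6509/1218 ≈ 5.3440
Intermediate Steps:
Q = 454 (Q = 2*227 = 454)
M = 7 (M = 3 + 4 = 7)
V(W, D) = (7 + W)/(-14 + D) (V(W, D) = (W + 7)/(D - 14) = (7 + W)/(-14 + D))
(171/(-103 + 16) + Q/42) + V(14, 8) = (171/(-103 + 16) + 454/42) + (7 + 14)/(-14 + 8) = (171/(-87) + 454*(1/42)) + 21/(-6) = (171*(-1/87) + 227/21) - ⅙*21 = (-57/29 + 227/21) - 7/2 = 5386/609 - 7/2 = 6509/1218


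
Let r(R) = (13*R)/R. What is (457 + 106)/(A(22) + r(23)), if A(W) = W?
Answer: 563/35 ≈ 16.086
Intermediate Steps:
r(R) = 13
(457 + 106)/(A(22) + r(23)) = (457 + 106)/(22 + 13) = 563/35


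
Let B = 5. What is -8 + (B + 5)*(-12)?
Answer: -128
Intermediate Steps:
-8 + (B + 5)*(-12) = -8 + (5 + 5)*(-12) = -8 + 10*(-12) = -8 - 120 = -128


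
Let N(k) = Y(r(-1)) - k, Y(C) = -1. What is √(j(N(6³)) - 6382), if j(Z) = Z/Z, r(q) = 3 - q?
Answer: 3*I*√709 ≈ 79.881*I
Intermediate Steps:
N(k) = -1 - k
j(Z) = 1
√(j(N(6³)) - 6382) = √(1 - 6382) = √(-6381) = 3*I*√709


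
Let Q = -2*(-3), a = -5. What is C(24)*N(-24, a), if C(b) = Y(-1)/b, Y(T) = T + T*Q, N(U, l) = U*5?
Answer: 35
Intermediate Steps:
Q = 6
N(U, l) = 5*U
Y(T) = 7*T (Y(T) = T + T*6 = T + 6*T = 7*T)
C(b) = -7/b (C(b) = (7*(-1))/b = -7/b)
C(24)*N(-24, a) = (-7/24)*(5*(-24)) = -7*1/24*(-120) = -7/24*(-120) = 35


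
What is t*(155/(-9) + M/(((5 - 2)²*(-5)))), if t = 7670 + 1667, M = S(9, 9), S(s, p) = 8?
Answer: -812319/5 ≈ -1.6246e+5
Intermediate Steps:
M = 8
t = 9337
t*(155/(-9) + M/(((5 - 2)²*(-5)))) = 9337*(155/(-9) + 8/(((5 - 2)²*(-5)))) = 9337*(155*(-⅑) + 8/((3²*(-5)))) = 9337*(-155/9 + 8/((9*(-5)))) = 9337*(-155/9 + 8/(-45)) = 9337*(-155/9 + 8*(-1/45)) = 9337*(-155/9 - 8/45) = 9337*(-87/5) = -812319/5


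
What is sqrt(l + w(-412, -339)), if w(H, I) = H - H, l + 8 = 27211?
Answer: sqrt(27203) ≈ 164.93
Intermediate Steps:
l = 27203 (l = -8 + 27211 = 27203)
w(H, I) = 0
sqrt(l + w(-412, -339)) = sqrt(27203 + 0) = sqrt(27203)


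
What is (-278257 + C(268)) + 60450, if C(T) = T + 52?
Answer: -217487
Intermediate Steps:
C(T) = 52 + T
(-278257 + C(268)) + 60450 = (-278257 + (52 + 268)) + 60450 = (-278257 + 320) + 60450 = -277937 + 60450 = -217487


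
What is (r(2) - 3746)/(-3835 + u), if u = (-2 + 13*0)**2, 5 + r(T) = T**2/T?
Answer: 3749/3831 ≈ 0.97860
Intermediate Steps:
r(T) = -5 + T (r(T) = -5 + T**2/T = -5 + T)
u = 4 (u = (-2 + 0)**2 = (-2)**2 = 4)
(r(2) - 3746)/(-3835 + u) = ((-5 + 2) - 3746)/(-3835 + 4) = (-3 - 3746)/(-3831) = -3749*(-1/3831) = 3749/3831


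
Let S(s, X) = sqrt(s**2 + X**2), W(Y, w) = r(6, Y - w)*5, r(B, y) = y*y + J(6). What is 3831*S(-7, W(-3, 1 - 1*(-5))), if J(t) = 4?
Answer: 3831*sqrt(180674) ≈ 1.6284e+6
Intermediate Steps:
r(B, y) = 4 + y**2 (r(B, y) = y*y + 4 = y**2 + 4 = 4 + y**2)
W(Y, w) = 20 + 5*(Y - w)**2 (W(Y, w) = (4 + (Y - w)**2)*5 = 20 + 5*(Y - w)**2)
S(s, X) = sqrt(X**2 + s**2)
3831*S(-7, W(-3, 1 - 1*(-5))) = 3831*sqrt((20 + 5*(-3 - (1 - 1*(-5)))**2)**2 + (-7)**2) = 3831*sqrt((20 + 5*(-3 - (1 + 5))**2)**2 + 49) = 3831*sqrt((20 + 5*(-3 - 1*6)**2)**2 + 49) = 3831*sqrt((20 + 5*(-3 - 6)**2)**2 + 49) = 3831*sqrt((20 + 5*(-9)**2)**2 + 49) = 3831*sqrt((20 + 5*81)**2 + 49) = 3831*sqrt((20 + 405)**2 + 49) = 3831*sqrt(425**2 + 49) = 3831*sqrt(180625 + 49) = 3831*sqrt(180674)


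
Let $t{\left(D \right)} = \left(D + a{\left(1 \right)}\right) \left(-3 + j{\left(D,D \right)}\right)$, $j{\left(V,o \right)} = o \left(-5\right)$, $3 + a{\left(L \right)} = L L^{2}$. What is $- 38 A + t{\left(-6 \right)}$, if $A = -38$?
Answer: $1228$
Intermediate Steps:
$a{\left(L \right)} = -3 + L^{3}$ ($a{\left(L \right)} = -3 + L L^{2} = -3 + L^{3}$)
$j{\left(V,o \right)} = - 5 o$
$t{\left(D \right)} = \left(-3 - 5 D\right) \left(-2 + D\right)$ ($t{\left(D \right)} = \left(D - \left(3 - 1^{3}\right)\right) \left(-3 - 5 D\right) = \left(D + \left(-3 + 1\right)\right) \left(-3 - 5 D\right) = \left(D - 2\right) \left(-3 - 5 D\right) = \left(-2 + D\right) \left(-3 - 5 D\right) = \left(-3 - 5 D\right) \left(-2 + D\right)$)
$- 38 A + t{\left(-6 \right)} = \left(-38\right) \left(-38\right) + \left(6 - 5 \left(-6\right)^{2} + 7 \left(-6\right)\right) = 1444 - 216 = 1228$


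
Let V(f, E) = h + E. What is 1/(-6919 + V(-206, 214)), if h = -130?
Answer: -1/6835 ≈ -0.00014631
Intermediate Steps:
V(f, E) = -130 + E
1/(-6919 + V(-206, 214)) = 1/(-6919 + (-130 + 214)) = 1/(-6919 + 84) = 1/(-6835) = -1/6835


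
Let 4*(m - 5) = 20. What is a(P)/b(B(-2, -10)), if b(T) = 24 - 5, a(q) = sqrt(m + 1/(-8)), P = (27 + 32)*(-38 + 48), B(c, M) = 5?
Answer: sqrt(158)/76 ≈ 0.16539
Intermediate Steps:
m = 10 (m = 5 + (1/4)*20 = 5 + 5 = 10)
P = 590 (P = 59*10 = 590)
a(q) = sqrt(158)/4 (a(q) = sqrt(10 + 1/(-8)) = sqrt(10 - 1/8) = sqrt(79/8) = sqrt(158)/4)
b(T) = 19
a(P)/b(B(-2, -10)) = (sqrt(158)/4)/19 = (sqrt(158)/4)*(1/19) = sqrt(158)/76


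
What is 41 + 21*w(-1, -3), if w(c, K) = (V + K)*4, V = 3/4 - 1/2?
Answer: -190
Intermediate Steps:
V = ¼ (V = 3*(¼) - 1*½ = ¾ - ½ = ¼ ≈ 0.25000)
w(c, K) = 1 + 4*K (w(c, K) = (¼ + K)*4 = 1 + 4*K)
41 + 21*w(-1, -3) = 41 + 21*(1 + 4*(-3)) = 41 + 21*(1 - 12) = 41 + 21*(-11) = 41 - 231 = -190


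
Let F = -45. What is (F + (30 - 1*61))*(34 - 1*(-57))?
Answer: -6916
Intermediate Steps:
(F + (30 - 1*61))*(34 - 1*(-57)) = (-45 + (30 - 1*61))*(34 - 1*(-57)) = (-45 + (30 - 61))*(34 + 57) = (-45 - 31)*91 = -76*91 = -6916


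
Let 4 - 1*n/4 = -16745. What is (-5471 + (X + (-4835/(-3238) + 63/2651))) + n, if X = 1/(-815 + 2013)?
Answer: 158177874351170/2570889431 ≈ 61527.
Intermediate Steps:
n = 66996 (n = 16 - 4*(-16745) = 16 + 66980 = 66996)
X = 1/1198 ≈ 0.00083472
(-5471 + (X + (-4835/(-3238) + 63/2651))) + n = (-5471 + (1/1198 + (-4835/(-3238) + 63/2651))) + 66996 = (-5471 + (1/1198 + (-4835*(-1/3238) + 63*(1/2651)))) + 66996 = (-5471 + (1/1198 + (4835/3238 + 63/2651))) + 66996 = (-5471 + (1/1198 + 13021579/8583938)) + 66996 = (-5471 + 3902108895/2570889431) + 66996 = -14061433968106/2570889431 + 66996 = 158177874351170/2570889431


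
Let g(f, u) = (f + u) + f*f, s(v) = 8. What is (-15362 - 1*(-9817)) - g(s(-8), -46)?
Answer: -5571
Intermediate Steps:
g(f, u) = f + u + f² (g(f, u) = (f + u) + f² = f + u + f²)
(-15362 - 1*(-9817)) - g(s(-8), -46) = (-15362 - 1*(-9817)) - (8 - 46 + 8²) = (-15362 + 9817) - (8 - 46 + 64) = -5545 - 1*26 = -5545 - 26 = -5571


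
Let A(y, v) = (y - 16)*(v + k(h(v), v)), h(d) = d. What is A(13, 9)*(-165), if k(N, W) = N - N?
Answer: 4455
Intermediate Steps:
k(N, W) = 0
A(y, v) = v*(-16 + y) (A(y, v) = (y - 16)*(v + 0) = (-16 + y)*v = v*(-16 + y))
A(13, 9)*(-165) = (9*(-16 + 13))*(-165) = (9*(-3))*(-165) = -27*(-165) = 4455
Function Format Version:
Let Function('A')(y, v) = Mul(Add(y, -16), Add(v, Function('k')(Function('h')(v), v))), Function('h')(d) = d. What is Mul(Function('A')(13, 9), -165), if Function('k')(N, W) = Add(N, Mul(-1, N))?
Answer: 4455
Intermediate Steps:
Function('k')(N, W) = 0
Function('A')(y, v) = Mul(v, Add(-16, y)) (Function('A')(y, v) = Mul(Add(y, -16), Add(v, 0)) = Mul(Add(-16, y), v) = Mul(v, Add(-16, y)))
Mul(Function('A')(13, 9), -165) = Mul(Mul(9, Add(-16, 13)), -165) = Mul(Mul(9, -3), -165) = Mul(-27, -165) = 4455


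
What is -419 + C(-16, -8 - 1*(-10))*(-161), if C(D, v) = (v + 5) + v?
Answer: -1868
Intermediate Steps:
C(D, v) = 5 + 2*v (C(D, v) = (5 + v) + v = 5 + 2*v)
-419 + C(-16, -8 - 1*(-10))*(-161) = -419 + (5 + 2*(-8 - 1*(-10)))*(-161) = -419 + (5 + 2*(-8 + 10))*(-161) = -419 + (5 + 2*2)*(-161) = -419 + (5 + 4)*(-161) = -419 + 9*(-161) = -419 - 1449 = -1868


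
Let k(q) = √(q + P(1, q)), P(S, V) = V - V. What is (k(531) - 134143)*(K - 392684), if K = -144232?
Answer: 72023522988 - 1610748*√59 ≈ 7.2011e+10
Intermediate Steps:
P(S, V) = 0
k(q) = √q (k(q) = √(q + 0) = √q)
(k(531) - 134143)*(K - 392684) = (√531 - 134143)*(-144232 - 392684) = (3*√59 - 134143)*(-536916) = (-134143 + 3*√59)*(-536916) = 72023522988 - 1610748*√59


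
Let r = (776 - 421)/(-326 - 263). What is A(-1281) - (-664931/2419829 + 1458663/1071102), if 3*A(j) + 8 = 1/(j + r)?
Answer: -1224121437290485791/326086613899266352 ≈ -3.7540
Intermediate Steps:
r = -355/589 (r = 355/(-589) = 355*(-1/589) = -355/589 ≈ -0.60272)
A(j) = -8/3 + 1/(3*(-355/589 + j)) (A(j) = -8/3 + 1/(3*(j - 355/589)) = -8/3 + 1/(3*(-355/589 + j)))
A(-1281) - (-664931/2419829 + 1458663/1071102) = (3429 - 4712*(-1281))/(3*(-355 + 589*(-1281))) - (-664931/2419829 + 1458663/1071102) = (3429 + 6036072)/(3*(-355 - 754509)) - (-664931*1/2419829 + 1458663*(1/1071102)) = (1/3)*6039501/(-754864) - (-664931/2419829 + 486221/357034) = (1/3)*(-1/754864)*6039501 - 1*939168701555/863961227186 = -2013167/754864 - 939168701555/863961227186 = -1224121437290485791/326086613899266352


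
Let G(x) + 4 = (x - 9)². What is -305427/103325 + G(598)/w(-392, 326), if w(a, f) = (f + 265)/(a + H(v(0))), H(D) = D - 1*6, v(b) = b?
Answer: -24139711877/103325 ≈ -2.3363e+5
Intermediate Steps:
H(D) = -6 + D (H(D) = D - 6 = -6 + D)
w(a, f) = (265 + f)/(-6 + a) (w(a, f) = (f + 265)/(a + (-6 + 0)) = (265 + f)/(a - 6) = (265 + f)/(-6 + a))
G(x) = -4 + (-9 + x)² (G(x) = -4 + (x - 9)² = -4 + (-9 + x)²)
-305427/103325 + G(598)/w(-392, 326) = -305427/103325 + (-4 + (-9 + 598)²)/(((265 + 326)/(-6 - 392))) = -305427*1/103325 + (-4 + 589²)/((591/(-398))) = -305427/103325 + (-4 + 346921)/((-1/398*591)) = -305427/103325 + 346917/(-591/398) = -305427/103325 + 346917*(-398/591) = -305427/103325 - 233626 = -24139711877/103325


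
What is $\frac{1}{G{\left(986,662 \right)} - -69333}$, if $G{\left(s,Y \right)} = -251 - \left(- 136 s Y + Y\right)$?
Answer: $\frac{1}{88839972} \approx 1.1256 \cdot 10^{-8}$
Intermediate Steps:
$G{\left(s,Y \right)} = -251 - Y + 136 Y s$ ($G{\left(s,Y \right)} = -251 - \left(- 136 Y s + Y\right) = -251 - \left(Y - 136 Y s\right) = -251 + \left(- Y + 136 Y s\right) = -251 - Y + 136 Y s$)
$\frac{1}{G{\left(986,662 \right)} - -69333} = \frac{1}{\left(-251 - 662 + 136 \cdot 662 \cdot 986\right) - -69333} = \frac{1}{\left(-251 - 662 + 88771552\right) + \left(-219 + 69552\right)} = \frac{1}{88770639 + 69333} = \frac{1}{88839972}$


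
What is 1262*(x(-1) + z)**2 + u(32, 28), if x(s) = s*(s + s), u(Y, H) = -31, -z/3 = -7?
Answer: 667567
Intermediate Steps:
z = 21 (z = -3*(-7) = 21)
x(s) = 2*s**2 (x(s) = s*(2*s) = 2*s**2)
1262*(x(-1) + z)**2 + u(32, 28) = 1262*(2*(-1)**2 + 21)**2 - 31 = 1262*(2*1 + 21)**2 - 31 = 1262*(2 + 21)**2 - 31 = 1262*23**2 - 31 = 1262*529 - 31 = 667598 - 31 = 667567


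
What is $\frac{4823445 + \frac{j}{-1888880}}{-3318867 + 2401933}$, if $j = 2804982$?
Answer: $- \frac{4555452993309}{865989146960} \approx -5.2604$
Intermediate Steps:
$\frac{4823445 + \frac{j}{-1888880}}{-3318867 + 2401933} = \frac{4823445 + \frac{2804982}{-1888880}}{-3318867 + 2401933} = \frac{4823445 + 2804982 \left(- \frac{1}{1888880}\right)}{-916934} = \left(4823445 - \frac{1402491}{944440}\right) \left(- \frac{1}{916934}\right) = \frac{4555452993309}{944440} \left(- \frac{1}{916934}\right) = - \frac{4555452993309}{865989146960}$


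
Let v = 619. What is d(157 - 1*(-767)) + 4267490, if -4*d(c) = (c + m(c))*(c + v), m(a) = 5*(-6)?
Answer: 7845259/2 ≈ 3.9226e+6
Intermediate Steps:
m(a) = -30
d(c) = -(-30 + c)*(619 + c)/4 (d(c) = -(c - 30)*(c + 619)/4 = -(-30 + c)*(619 + c)/4)
d(157 - 1*(-767)) + 4267490 = (9285/2 - 589*(157 - 1*(-767))/4 - (157 - 1*(-767))²/4) + 4267490 = (9285/2 - 589*(157 + 767)/4 - (157 + 767)²/4) + 4267490 = (9285/2 - 589/4*924 - ¼*924²) + 4267490 = (9285/2 - 136059 - ¼*853776) + 4267490 = (9285/2 - 136059 - 213444) + 4267490 = -689721/2 + 4267490 = 7845259/2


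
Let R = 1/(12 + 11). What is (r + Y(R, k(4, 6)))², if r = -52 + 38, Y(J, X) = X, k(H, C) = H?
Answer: 100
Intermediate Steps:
R = 1/23 ≈ 0.043478
r = -14
(r + Y(R, k(4, 6)))² = (-14 + 4)² = (-10)² = 100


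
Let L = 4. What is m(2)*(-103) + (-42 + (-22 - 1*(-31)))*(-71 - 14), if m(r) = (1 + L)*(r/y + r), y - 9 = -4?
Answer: 1569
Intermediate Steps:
y = 5 (y = 9 - 4 = 5)
m(r) = 6*r (m(r) = (1 + 4)*(r/5 + r) = 5*(r*(1/5) + r) = 5*(r/5 + r) = 5*(6*r/5) = 6*r)
m(2)*(-103) + (-42 + (-22 - 1*(-31)))*(-71 - 14) = (6*2)*(-103) + (-42 + (-22 - 1*(-31)))*(-71 - 14) = 12*(-103) + (-42 + (-22 + 31))*(-85) = -1236 + (-42 + 9)*(-85) = -1236 - 33*(-85) = -1236 + 2805 = 1569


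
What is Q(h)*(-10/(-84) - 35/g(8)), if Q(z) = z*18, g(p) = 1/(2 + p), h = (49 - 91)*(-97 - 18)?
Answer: -30418650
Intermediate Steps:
h = 4830 (h = -42*(-115) = 4830)
Q(z) = 18*z
Q(h)*(-10/(-84) - 35/g(8)) = (18*4830)*(-10/(-84) - 35/(1/(2 + 8))) = 86940*(-10*(-1/84) - 35/(1/10)) = 86940*(5/42 - 35/1/10) = 86940*(5/42 - 35*10) = 86940*(5/42 - 350) = 86940*(-14695/42) = -30418650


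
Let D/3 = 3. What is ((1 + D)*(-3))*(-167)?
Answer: 5010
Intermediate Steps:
D = 9 (D = 3*3 = 9)
((1 + D)*(-3))*(-167) = ((1 + 9)*(-3))*(-167) = (10*(-3))*(-167) = -30*(-167) = 5010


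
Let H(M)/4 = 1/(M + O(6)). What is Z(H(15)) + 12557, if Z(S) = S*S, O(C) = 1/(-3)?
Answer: 1519406/121 ≈ 12557.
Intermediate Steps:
O(C) = -⅓
H(M) = 4/(-⅓ + M) (H(M) = 4/(M - ⅓) = 4/(-⅓ + M))
Z(S) = S²
Z(H(15)) + 12557 = (12/(-1 + 3*15))² + 12557 = (12/(-1 + 45))² + 12557 = (12/44)² + 12557 = (12*(1/44))² + 12557 = (3/11)² + 12557 = 9/121 + 12557 = 1519406/121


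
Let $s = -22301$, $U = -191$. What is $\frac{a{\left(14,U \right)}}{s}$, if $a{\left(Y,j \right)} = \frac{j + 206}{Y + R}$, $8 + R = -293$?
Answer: $\frac{15}{6400387} \approx 2.3436 \cdot 10^{-6}$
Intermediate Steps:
$R = -301$ ($R = -8 - 293 = -301$)
$a{\left(Y,j \right)} = \frac{206 + j}{-301 + Y}$ ($a{\left(Y,j \right)} = \frac{j + 206}{Y - 301} = \frac{206 + j}{-301 + Y}$)
$\frac{a{\left(14,U \right)}}{s} = \frac{\frac{1}{-301 + 14} \left(206 - 191\right)}{-22301} = \frac{1}{-287} \cdot 15 \left(- \frac{1}{22301}\right) = \left(- \frac{1}{287}\right) 15 \left(- \frac{1}{22301}\right) = \left(- \frac{15}{287}\right) \left(- \frac{1}{22301}\right) = \frac{15}{6400387}$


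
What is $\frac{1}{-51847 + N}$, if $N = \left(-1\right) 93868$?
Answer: $- \frac{1}{145715} \approx -6.8627 \cdot 10^{-6}$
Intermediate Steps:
$N = -93868$
$\frac{1}{-51847 + N} = \frac{1}{-51847 - 93868} = \frac{1}{-145715} = - \frac{1}{145715}$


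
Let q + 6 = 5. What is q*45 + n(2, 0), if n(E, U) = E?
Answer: -43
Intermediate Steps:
q = -1 (q = -6 + 5 = -1)
q*45 + n(2, 0) = -1*45 + 2 = -45 + 2 = -43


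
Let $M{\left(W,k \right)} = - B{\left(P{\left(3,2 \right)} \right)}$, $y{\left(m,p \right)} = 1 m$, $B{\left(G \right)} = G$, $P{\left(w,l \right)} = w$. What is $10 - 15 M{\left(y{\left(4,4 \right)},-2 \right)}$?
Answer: $55$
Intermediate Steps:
$y{\left(m,p \right)} = m$
$M{\left(W,k \right)} = -3$ ($M{\left(W,k \right)} = \left(-1\right) 3 = -3$)
$10 - 15 M{\left(y{\left(4,4 \right)},-2 \right)} = 10 - -45 = 10 + 45 = 55$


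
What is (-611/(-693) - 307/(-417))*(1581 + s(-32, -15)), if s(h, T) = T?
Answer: 27117204/10703 ≈ 2533.6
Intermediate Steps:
(-611/(-693) - 307/(-417))*(1581 + s(-32, -15)) = (-611/(-693) - 307/(-417))*(1581 - 15) = (-611*(-1/693) - 307*(-1/417))*1566 = (611/693 + 307/417)*1566 = (155846/96327)*1566 = 27117204/10703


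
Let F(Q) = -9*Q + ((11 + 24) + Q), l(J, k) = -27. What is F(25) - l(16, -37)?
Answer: -138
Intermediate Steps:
F(Q) = 35 - 8*Q (F(Q) = -9*Q + (35 + Q) = 35 - 8*Q)
F(25) - l(16, -37) = (35 - 8*25) - 1*(-27) = (35 - 200) + 27 = -165 + 27 = -138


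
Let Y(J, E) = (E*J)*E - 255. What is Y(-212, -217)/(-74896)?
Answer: 9983123/74896 ≈ 133.29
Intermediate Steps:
Y(J, E) = -255 + J*E² (Y(J, E) = J*E² - 255 = -255 + J*E²)
Y(-212, -217)/(-74896) = (-255 - 212*(-217)²)/(-74896) = (-255 - 212*47089)*(-1/74896) = (-255 - 9982868)*(-1/74896) = -9983123*(-1/74896) = 9983123/74896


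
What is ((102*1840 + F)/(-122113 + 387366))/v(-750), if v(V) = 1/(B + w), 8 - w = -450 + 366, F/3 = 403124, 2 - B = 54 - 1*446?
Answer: 678967272/265253 ≈ 2559.7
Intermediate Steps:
B = 394 (B = 2 - (54 - 1*446) = 2 - (54 - 446) = 2 - 1*(-392) = 2 + 392 = 394)
F = 1209372 (F = 3*403124 = 1209372)
w = 92 (w = 8 - (-450 + 366) = 8 - 1*(-84) = 8 + 84 = 92)
v(V) = 1/486 (v(V) = 1/(394 + 92) = 1/486)
((102*1840 + F)/(-122113 + 387366))/v(-750) = ((102*1840 + 1209372)/(-122113 + 387366))/(1/486) = ((187680 + 1209372)/265253)*486 = (1397052*(1/265253))*486 = (1397052/265253)*486 = 678967272/265253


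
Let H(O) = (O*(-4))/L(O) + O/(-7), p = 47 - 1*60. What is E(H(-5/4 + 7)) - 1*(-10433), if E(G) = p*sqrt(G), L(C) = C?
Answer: 10433 - 39*I*sqrt(105)/14 ≈ 10433.0 - 28.545*I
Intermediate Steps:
p = -13 (p = 47 - 60 = -13)
H(O) = -4 - O/7 (H(O) = (O*(-4))/O + O/(-7) = (-4*O)/O + O*(-1/7) = -4 - O/7)
E(G) = -13*sqrt(G)
E(H(-5/4 + 7)) - 1*(-10433) = -13*sqrt(-4 - (-5/4 + 7)/7) - 1*(-10433) = -13*sqrt(-4 - (-5*1/4 + 7)/7) + 10433 = -13*sqrt(-4 - (-5/4 + 7)/7) + 10433 = -13*sqrt(-4 - 1/7*23/4) + 10433 = -13*sqrt(-4 - 23/28) + 10433 = -39*I*sqrt(105)/14 + 10433 = 10433 - 39*I*sqrt(105)/14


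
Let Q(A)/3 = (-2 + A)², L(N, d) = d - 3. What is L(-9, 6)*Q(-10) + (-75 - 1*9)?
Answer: 1212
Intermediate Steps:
L(N, d) = -3 + d
Q(A) = 3*(-2 + A)²
L(-9, 6)*Q(-10) + (-75 - 1*9) = (-3 + 6)*(3*(-2 - 10)²) + (-75 - 1*9) = 3*(3*(-12)²) + (-75 - 9) = 3*(3*144) - 84 = 3*432 - 84 = 1296 - 84 = 1212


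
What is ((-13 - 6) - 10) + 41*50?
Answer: 2021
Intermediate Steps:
((-13 - 6) - 10) + 41*50 = (-19 - 10) + 2050 = -29 + 2050 = 2021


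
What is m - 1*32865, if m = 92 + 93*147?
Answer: -19102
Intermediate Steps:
m = 13763 (m = 92 + 13671 = 13763)
m - 1*32865 = 13763 - 1*32865 = 13763 - 32865 = -19102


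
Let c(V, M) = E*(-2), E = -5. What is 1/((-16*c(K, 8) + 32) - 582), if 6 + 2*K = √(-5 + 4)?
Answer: -1/710 ≈ -0.0014085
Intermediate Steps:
K = -3 + I/2 (K = -3 + √(-5 + 4)/2 = -3 + √(-1)/2 = -3 + I/2 ≈ -3.0 + 0.5*I)
c(V, M) = 10 (c(V, M) = -5*(-2) = 10)
1/((-16*c(K, 8) + 32) - 582) = 1/((-16*10 + 32) - 582) = 1/((-160 + 32) - 582) = 1/(-128 - 582) = 1/(-710) = -1/710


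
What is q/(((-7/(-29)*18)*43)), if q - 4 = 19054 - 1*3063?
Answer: 66265/774 ≈ 85.614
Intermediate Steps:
q = 15995 (q = 4 + (19054 - 1*3063) = 4 + (19054 - 3063) = 4 + 15991 = 15995)
q/(((-7/(-29)*18)*43)) = 15995/(((-7/(-29)*18)*43)) = 15995/(((-7*(-1/29)*18)*43)) = 15995/((((7/29)*18)*43)) = 15995/(((126/29)*43)) = 15995/(5418/29) = 15995*(29/5418) = 66265/774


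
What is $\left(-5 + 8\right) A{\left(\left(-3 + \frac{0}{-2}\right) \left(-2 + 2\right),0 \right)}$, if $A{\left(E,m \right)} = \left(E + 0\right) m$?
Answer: $0$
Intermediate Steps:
$A{\left(E,m \right)} = E m$
$\left(-5 + 8\right) A{\left(\left(-3 + \frac{0}{-2}\right) \left(-2 + 2\right),0 \right)} = \left(-5 + 8\right) \left(-3 + \frac{0}{-2}\right) \left(-2 + 2\right) 0 = 3 \left(-3 + 0 \left(- \frac{1}{2}\right)\right) 0 \cdot 0 = 3 \left(-3 + 0\right) 0 \cdot 0 = 3 \left(-3\right) 0 \cdot 0 = 3 \cdot 0 \cdot 0 = 3 \cdot 0 = 0$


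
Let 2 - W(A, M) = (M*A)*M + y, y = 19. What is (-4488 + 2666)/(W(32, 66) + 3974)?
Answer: 1822/135435 ≈ 0.013453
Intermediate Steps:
W(A, M) = -17 - A*M**2 (W(A, M) = 2 - ((M*A)*M + 19) = 2 - ((A*M)*M + 19) = 2 - (A*M**2 + 19) = 2 - (19 + A*M**2) = 2 + (-19 - A*M**2) = -17 - A*M**2)
(-4488 + 2666)/(W(32, 66) + 3974) = (-4488 + 2666)/((-17 - 1*32*66**2) + 3974) = -1822/((-17 - 1*32*4356) + 3974) = -1822/((-17 - 139392) + 3974) = -1822/(-139409 + 3974) = -1822/(-135435) = -1822*(-1/135435) = 1822/135435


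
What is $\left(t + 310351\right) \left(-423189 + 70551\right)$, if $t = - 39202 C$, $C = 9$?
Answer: $14975477946$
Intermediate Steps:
$t = -352818$ ($t = \left(-39202\right) 9 = -352818$)
$\left(t + 310351\right) \left(-423189 + 70551\right) = \left(-352818 + 310351\right) \left(-423189 + 70551\right) = \left(-42467\right) \left(-352638\right) = 14975477946$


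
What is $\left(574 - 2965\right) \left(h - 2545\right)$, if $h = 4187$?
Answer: $-3926022$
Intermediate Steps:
$\left(574 - 2965\right) \left(h - 2545\right) = \left(574 - 2965\right) \left(4187 - 2545\right) = \left(-2391\right) 1642 = -3926022$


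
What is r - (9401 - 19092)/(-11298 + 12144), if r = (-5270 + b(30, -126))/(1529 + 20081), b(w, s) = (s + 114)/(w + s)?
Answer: 819856783/73128240 ≈ 11.211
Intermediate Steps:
b(w, s) = (114 + s)/(s + w)
r = -42159/172880 (r = (-5270 + (114 - 126)/(-126 + 30))/(1529 + 20081) = (-5270 - 12/(-96))/21610 = (-5270 - 1/96*(-12))*(1/21610) = (-5270 + 1/8)*(1/21610) = -42159/8*1/21610 = -42159/172880 ≈ -0.24386)
r - (9401 - 19092)/(-11298 + 12144) = -42159/172880 - (9401 - 19092)/(-11298 + 12144) = -42159/172880 - (-9691)/846 = -42159/172880 - 1*(-9691/846) = -42159/172880 + 9691/846 = 819856783/73128240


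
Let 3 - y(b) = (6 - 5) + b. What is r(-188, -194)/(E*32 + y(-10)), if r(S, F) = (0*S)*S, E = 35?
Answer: 0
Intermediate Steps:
y(b) = 2 - b (y(b) = 3 - ((6 - 5) + b) = 3 - (1 + b) = 3 + (-1 - b) = 2 - b)
r(S, F) = 0 (r(S, F) = 0*S = 0)
r(-188, -194)/(E*32 + y(-10)) = 0/(35*32 + (2 - 1*(-10))) = 0/(1120 + (2 + 10)) = 0/(1120 + 12) = 0/1132 = 0*(1/1132) = 0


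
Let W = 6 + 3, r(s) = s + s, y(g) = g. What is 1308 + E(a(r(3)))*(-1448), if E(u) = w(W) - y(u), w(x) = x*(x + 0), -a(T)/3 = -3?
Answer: -102948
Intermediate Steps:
r(s) = 2*s
a(T) = 9 (a(T) = -3*(-3) = 9)
W = 9
w(x) = x² (w(x) = x*x = x²)
E(u) = 81 - u (E(u) = 9² - u = 81 - u)
1308 + E(a(r(3)))*(-1448) = 1308 + (81 - 1*9)*(-1448) = 1308 + (81 - 9)*(-1448) = 1308 + 72*(-1448) = 1308 - 104256 = -102948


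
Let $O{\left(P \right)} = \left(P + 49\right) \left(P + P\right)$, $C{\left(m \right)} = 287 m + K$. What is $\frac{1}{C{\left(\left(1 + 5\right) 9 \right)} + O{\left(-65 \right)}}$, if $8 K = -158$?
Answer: $\frac{4}{70233} \approx 5.6953 \cdot 10^{-5}$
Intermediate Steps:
$K = - \frac{79}{4}$ ($K = \frac{1}{8} \left(-158\right) = - \frac{79}{4} \approx -19.75$)
$C{\left(m \right)} = - \frac{79}{4} + 287 m$ ($C{\left(m \right)} = 287 m - \frac{79}{4} = - \frac{79}{4} + 287 m$)
$O{\left(P \right)} = 2 P \left(49 + P\right)$ ($O{\left(P \right)} = \left(49 + P\right) 2 P = 2 P \left(49 + P\right)$)
$\frac{1}{C{\left(\left(1 + 5\right) 9 \right)} + O{\left(-65 \right)}} = \frac{1}{\left(- \frac{79}{4} + 287 \left(1 + 5\right) 9\right) + 2 \left(-65\right) \left(49 - 65\right)} = \frac{1}{\left(- \frac{79}{4} + 287 \cdot 6 \cdot 9\right) + 2 \left(-65\right) \left(-16\right)} = \frac{1}{\left(- \frac{79}{4} + 287 \cdot 54\right) + 2080} = \frac{1}{\left(- \frac{79}{4} + 15498\right) + 2080} = \frac{1}{\frac{61913}{4} + 2080} = \frac{1}{\frac{70233}{4}} = \frac{4}{70233}$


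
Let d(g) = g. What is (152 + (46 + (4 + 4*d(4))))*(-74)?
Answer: -16132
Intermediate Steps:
(152 + (46 + (4 + 4*d(4))))*(-74) = (152 + (46 + (4 + 4*4)))*(-74) = (152 + (46 + (4 + 16)))*(-74) = (152 + (46 + 20))*(-74) = (152 + 66)*(-74) = 218*(-74) = -16132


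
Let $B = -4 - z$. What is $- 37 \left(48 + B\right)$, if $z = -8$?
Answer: $-1924$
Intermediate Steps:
$B = 4$ ($B = -4 - -8 = -4 + 8 = 4$)
$- 37 \left(48 + B\right) = - 37 \left(48 + 4\right) = \left(-37\right) 52 = -1924$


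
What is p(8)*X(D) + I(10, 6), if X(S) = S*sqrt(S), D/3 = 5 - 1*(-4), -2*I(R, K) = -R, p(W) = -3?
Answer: 5 - 243*sqrt(3) ≈ -415.89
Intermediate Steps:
I(R, K) = R/2 (I(R, K) = -(-1)*R/2 = R/2)
D = 27 (D = 3*(5 - 1*(-4)) = 3*(5 + 4) = 3*9 = 27)
X(S) = S**(3/2)
p(8)*X(D) + I(10, 6) = -243*sqrt(3) + (1/2)*10 = -243*sqrt(3) + 5 = 5 - 243*sqrt(3)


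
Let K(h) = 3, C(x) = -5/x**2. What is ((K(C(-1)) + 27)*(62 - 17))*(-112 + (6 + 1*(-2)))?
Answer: -145800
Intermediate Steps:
C(x) = -5/x**2
((K(C(-1)) + 27)*(62 - 17))*(-112 + (6 + 1*(-2))) = ((3 + 27)*(62 - 17))*(-112 + (6 + 1*(-2))) = (30*45)*(-112 + (6 - 2)) = 1350*(-112 + 4) = 1350*(-108) = -145800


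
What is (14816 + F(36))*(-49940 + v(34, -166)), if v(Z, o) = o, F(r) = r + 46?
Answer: -746479188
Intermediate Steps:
F(r) = 46 + r
(14816 + F(36))*(-49940 + v(34, -166)) = (14816 + (46 + 36))*(-49940 - 166) = (14816 + 82)*(-50106) = 14898*(-50106) = -746479188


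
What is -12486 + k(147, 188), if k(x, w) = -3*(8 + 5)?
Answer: -12525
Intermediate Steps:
k(x, w) = -39 (k(x, w) = -3*13 = -39)
-12486 + k(147, 188) = -12486 - 39 = -12525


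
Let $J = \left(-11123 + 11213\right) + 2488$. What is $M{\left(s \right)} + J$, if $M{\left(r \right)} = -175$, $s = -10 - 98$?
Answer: $2403$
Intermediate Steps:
$s = -108$ ($s = -10 - 98 = -108$)
$J = 2578$ ($J = 90 + 2488 = 2578$)
$M{\left(s \right)} + J = -175 + 2578 = 2403$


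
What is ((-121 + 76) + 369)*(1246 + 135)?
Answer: 447444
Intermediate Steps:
((-121 + 76) + 369)*(1246 + 135) = (-45 + 369)*1381 = 324*1381 = 447444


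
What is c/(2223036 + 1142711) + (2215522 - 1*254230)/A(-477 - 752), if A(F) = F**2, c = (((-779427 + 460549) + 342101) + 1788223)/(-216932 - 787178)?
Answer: 473452922363953711/364618323380985355 ≈ 1.2985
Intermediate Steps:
c = -905723/502055 (c = ((-318878 + 342101) + 1788223)/(-1004110) = (23223 + 1788223)*(-1/1004110) = 1811446*(-1/1004110) = -905723/502055 ≈ -1.8040)
c/(2223036 + 1142711) + (2215522 - 1*254230)/A(-477 - 752) = -905723/(502055*(2223036 + 1142711)) + (2215522 - 1*254230)/((-477 - 752)**2) = -905723/502055/3365747 + (2215522 - 254230)/((-1229)**2) = -905723/502055*1/3365747 + 1961292/1510441 = -129389/241398587155 + 1961292*(1/1510441) = -129389/241398587155 + 1961292/1510441 = 473452922363953711/364618323380985355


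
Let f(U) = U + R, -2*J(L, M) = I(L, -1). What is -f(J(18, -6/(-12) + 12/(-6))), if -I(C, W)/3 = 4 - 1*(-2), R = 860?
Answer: -869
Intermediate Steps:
I(C, W) = -18 (I(C, W) = -3*(4 - 1*(-2)) = -3*(4 + 2) = -3*6 = -18)
J(L, M) = 9 (J(L, M) = -½*(-18) = 9)
f(U) = 860 + U (f(U) = U + 860 = 860 + U)
-f(J(18, -6/(-12) + 12/(-6))) = -(860 + 9) = -1*869 = -869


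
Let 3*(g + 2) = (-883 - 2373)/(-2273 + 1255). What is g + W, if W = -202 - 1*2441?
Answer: -4037287/1527 ≈ -2643.9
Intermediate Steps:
W = -2643 (W = -202 - 2441 = -2643)
g = -1426/1527 (g = -2 + ((-883 - 2373)/(-2273 + 1255))/3 = -2 + (-3256/(-1018))/3 = -2 + (-3256*(-1/1018))/3 = -2 + (1/3)*(1628/509) = -2 + 1628/1527 = -1426/1527 ≈ -0.93386)
g + W = -1426/1527 - 2643 = -4037287/1527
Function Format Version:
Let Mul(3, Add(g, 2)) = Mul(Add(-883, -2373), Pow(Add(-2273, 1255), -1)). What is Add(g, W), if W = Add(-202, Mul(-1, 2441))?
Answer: Rational(-4037287, 1527) ≈ -2643.9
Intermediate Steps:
W = -2643 (W = Add(-202, -2441) = -2643)
g = Rational(-1426, 1527) (g = Add(-2, Mul(Rational(1, 3), Mul(Add(-883, -2373), Pow(Add(-2273, 1255), -1)))) = Add(-2, Mul(Rational(1, 3), Mul(-3256, Pow(-1018, -1)))) = Add(-2, Mul(Rational(1, 3), Mul(-3256, Rational(-1, 1018)))) = Add(-2, Mul(Rational(1, 3), Rational(1628, 509))) = Add(-2, Rational(1628, 1527)) = Rational(-1426, 1527) ≈ -0.93386)
Add(g, W) = Add(Rational(-1426, 1527), -2643) = Rational(-4037287, 1527)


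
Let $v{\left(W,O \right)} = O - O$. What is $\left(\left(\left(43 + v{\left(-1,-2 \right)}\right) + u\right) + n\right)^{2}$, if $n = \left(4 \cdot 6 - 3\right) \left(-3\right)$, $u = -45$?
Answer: $4225$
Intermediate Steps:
$v{\left(W,O \right)} = 0$
$n = -63$ ($n = \left(24 - 3\right) \left(-3\right) = 21 \left(-3\right) = -63$)
$\left(\left(\left(43 + v{\left(-1,-2 \right)}\right) + u\right) + n\right)^{2} = \left(\left(\left(43 + 0\right) - 45\right) - 63\right)^{2} = \left(\left(43 - 45\right) - 63\right)^{2} = \left(-2 - 63\right)^{2} = \left(-65\right)^{2} = 4225$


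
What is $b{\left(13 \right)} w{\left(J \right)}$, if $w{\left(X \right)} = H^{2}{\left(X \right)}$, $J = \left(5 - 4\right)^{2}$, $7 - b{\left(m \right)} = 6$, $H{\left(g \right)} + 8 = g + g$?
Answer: $36$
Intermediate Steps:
$H{\left(g \right)} = -8 + 2 g$ ($H{\left(g \right)} = -8 + \left(g + g\right) = -8 + 2 g$)
$b{\left(m \right)} = 1$ ($b{\left(m \right)} = 7 - 6 = 1$)
$J = 1$ ($J = 1^{2} = 1$)
$w{\left(X \right)} = \left(-8 + 2 X\right)^{2}$
$b{\left(13 \right)} w{\left(J \right)} = 1 \cdot 4 \left(-4 + 1\right)^{2} = 1 \cdot 4 \left(-3\right)^{2} = 1 \cdot 4 \cdot 9 = 1 \cdot 36 = 36$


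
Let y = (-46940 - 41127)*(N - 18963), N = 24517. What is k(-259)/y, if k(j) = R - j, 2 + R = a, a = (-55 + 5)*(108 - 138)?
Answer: -251/69874874 ≈ -3.5921e-6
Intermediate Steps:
a = 1500 (a = -50*(-30) = 1500)
R = 1498 (R = -2 + 1500 = 1498)
k(j) = 1498 - j
y = -489124118 (y = (-46940 - 41127)*(24517 - 18963) = -88067*5554 = -489124118)
k(-259)/y = (1498 - 1*(-259))/(-489124118) = (1498 + 259)*(-1/489124118) = 1757*(-1/489124118) = -251/69874874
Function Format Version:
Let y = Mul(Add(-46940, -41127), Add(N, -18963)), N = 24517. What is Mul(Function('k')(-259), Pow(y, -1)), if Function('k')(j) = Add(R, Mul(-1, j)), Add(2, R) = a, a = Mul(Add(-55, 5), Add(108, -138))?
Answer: Rational(-251, 69874874) ≈ -3.5921e-6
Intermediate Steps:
a = 1500 (a = Mul(-50, -30) = 1500)
R = 1498 (R = Add(-2, 1500) = 1498)
Function('k')(j) = Add(1498, Mul(-1, j))
y = -489124118 (y = Mul(Add(-46940, -41127), Add(24517, -18963)) = Mul(-88067, 5554) = -489124118)
Mul(Function('k')(-259), Pow(y, -1)) = Mul(Add(1498, Mul(-1, -259)), Pow(-489124118, -1)) = Mul(Add(1498, 259), Rational(-1, 489124118)) = Mul(1757, Rational(-1, 489124118)) = Rational(-251, 69874874)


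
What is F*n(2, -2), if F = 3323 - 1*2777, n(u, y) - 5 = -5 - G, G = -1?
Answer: 546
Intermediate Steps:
n(u, y) = 1 (n(u, y) = 5 + (-5 - 1*(-1)) = 5 + (-5 + 1) = 5 - 4 = 1)
F = 546 (F = 3323 - 2777 = 546)
F*n(2, -2) = 546*1 = 546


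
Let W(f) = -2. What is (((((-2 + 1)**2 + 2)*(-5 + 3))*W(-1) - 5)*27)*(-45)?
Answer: -8505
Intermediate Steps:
(((((-2 + 1)**2 + 2)*(-5 + 3))*W(-1) - 5)*27)*(-45) = (((((-2 + 1)**2 + 2)*(-5 + 3))*(-2) - 5)*27)*(-45) = (((((-1)**2 + 2)*(-2))*(-2) - 5)*27)*(-45) = ((((1 + 2)*(-2))*(-2) - 5)*27)*(-45) = (((3*(-2))*(-2) - 5)*27)*(-45) = ((-6*(-2) - 5)*27)*(-45) = ((12 - 5)*27)*(-45) = (7*27)*(-45) = 189*(-45) = -8505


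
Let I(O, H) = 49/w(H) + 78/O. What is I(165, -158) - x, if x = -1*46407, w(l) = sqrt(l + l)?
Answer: 2552411/55 - 49*I*sqrt(79)/158 ≈ 46408.0 - 2.7565*I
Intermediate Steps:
w(l) = sqrt(2)*sqrt(l) (w(l) = sqrt(2*l) = sqrt(2)*sqrt(l))
I(O, H) = 78/O + 49*sqrt(2)/(2*sqrt(H)) (I(O, H) = 49/((sqrt(2)*sqrt(H))) + 78/O = 49*(sqrt(2)/(2*sqrt(H))) + 78/O = 49*sqrt(2)/(2*sqrt(H)) + 78/O = 78/O + 49*sqrt(2)/(2*sqrt(H)))
x = -46407
I(165, -158) - x = (78/165 + 49*sqrt(2)/(2*sqrt(-158))) - 1*(-46407) = (78*(1/165) + 49*sqrt(2)*(-I*sqrt(158)/158)/2) + 46407 = (26/55 - 49*I*sqrt(79)/158) + 46407 = 2552411/55 - 49*I*sqrt(79)/158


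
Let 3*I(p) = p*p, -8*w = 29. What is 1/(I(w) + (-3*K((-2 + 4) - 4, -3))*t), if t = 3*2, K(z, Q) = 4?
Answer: -192/12983 ≈ -0.014789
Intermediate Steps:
w = -29/8 (w = -1/8*29 = -29/8 ≈ -3.6250)
I(p) = p**2/3 (I(p) = (p*p)/3 = p**2/3)
t = 6
1/(I(w) + (-3*K((-2 + 4) - 4, -3))*t) = 1/((-29/8)**2/3 - 3*4*6) = 1/((1/3)*(841/64) - 12*6) = 1/(841/192 - 72) = 1/(-12983/192) = -192/12983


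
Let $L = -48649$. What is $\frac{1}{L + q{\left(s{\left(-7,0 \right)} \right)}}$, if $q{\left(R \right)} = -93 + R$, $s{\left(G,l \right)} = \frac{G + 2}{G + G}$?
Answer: $- \frac{14}{682383} \approx -2.0516 \cdot 10^{-5}$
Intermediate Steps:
$s{\left(G,l \right)} = \frac{2 + G}{2 G}$
$\frac{1}{L + q{\left(s{\left(-7,0 \right)} \right)}} = \frac{1}{-48649 - \left(93 - \frac{2 - 7}{2 \left(-7\right)}\right)} = \frac{1}{-48649 - \left(93 + \frac{1}{14} \left(-5\right)\right)} = \frac{1}{-48649 + \left(-93 + \frac{5}{14}\right)} = \frac{1}{-48649 - \frac{1297}{14}} = \frac{1}{- \frac{682383}{14}} = - \frac{14}{682383}$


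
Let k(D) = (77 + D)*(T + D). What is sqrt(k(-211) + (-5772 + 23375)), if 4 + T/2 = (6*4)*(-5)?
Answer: sqrt(79109) ≈ 281.26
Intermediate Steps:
T = -248 (T = -8 + 2*((6*4)*(-5)) = -8 + 2*(24*(-5)) = -8 + 2*(-120) = -8 - 240 = -248)
k(D) = (-248 + D)*(77 + D) (k(D) = (77 + D)*(-248 + D) = (-248 + D)*(77 + D))
sqrt(k(-211) + (-5772 + 23375)) = sqrt((-19096 + (-211)**2 - 171*(-211)) + (-5772 + 23375)) = sqrt((-19096 + 44521 + 36081) + 17603) = sqrt(61506 + 17603) = sqrt(79109)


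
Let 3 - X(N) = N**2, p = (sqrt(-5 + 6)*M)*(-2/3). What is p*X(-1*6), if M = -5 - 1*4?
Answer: -198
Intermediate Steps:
M = -9 (M = -5 - 4 = -9)
p = 6 (p = (sqrt(-5 + 6)*(-9))*(-2/3) = (sqrt(1)*(-9))*(-2*1/3) = (1*(-9))*(-2/3) = -9*(-2/3) = 6)
X(N) = 3 - N**2
p*X(-1*6) = 6*(3 - (-1*6)**2) = 6*(3 - 1*(-6)**2) = 6*(3 - 1*36) = 6*(3 - 36) = 6*(-33) = -198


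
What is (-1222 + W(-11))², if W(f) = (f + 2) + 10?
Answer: 1490841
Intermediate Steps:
W(f) = 12 + f (W(f) = (2 + f) + 10 = 12 + f)
(-1222 + W(-11))² = (-1222 + (12 - 11))² = (-1222 + 1)² = (-1221)² = 1490841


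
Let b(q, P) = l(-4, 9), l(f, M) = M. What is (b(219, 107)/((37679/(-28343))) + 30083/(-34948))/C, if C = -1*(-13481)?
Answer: -10048277833/17751857533852 ≈ -0.00056604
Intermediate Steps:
b(q, P) = 9
C = 13481
(b(219, 107)/((37679/(-28343))) + 30083/(-34948))/C = (9/((37679/(-28343))) + 30083/(-34948))/13481 = (9/((37679*(-1/28343))) + 30083*(-1/34948))*(1/13481) = (9/(-37679/28343) - 30083/34948)*(1/13481) = (9*(-28343/37679) - 30083/34948)*(1/13481) = (-255087/37679 - 30083/34948)*(1/13481) = -10048277833/1316805692*1/13481 = -10048277833/17751857533852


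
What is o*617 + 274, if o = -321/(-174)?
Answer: 81911/58 ≈ 1412.3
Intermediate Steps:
o = 107/58 (o = -321*(-1/174) = 107/58 ≈ 1.8448)
o*617 + 274 = (107/58)*617 + 274 = 66019/58 + 274 = 81911/58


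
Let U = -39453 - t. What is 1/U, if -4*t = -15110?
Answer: -2/86461 ≈ -2.3132e-5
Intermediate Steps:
t = 7555/2 (t = -¼*(-15110) = 7555/2 ≈ 3777.5)
U = -86461/2 (U = -39453 - 1*7555/2 = -39453 - 7555/2 = -86461/2 ≈ -43231.)
1/U = 1/(-86461/2) = -2/86461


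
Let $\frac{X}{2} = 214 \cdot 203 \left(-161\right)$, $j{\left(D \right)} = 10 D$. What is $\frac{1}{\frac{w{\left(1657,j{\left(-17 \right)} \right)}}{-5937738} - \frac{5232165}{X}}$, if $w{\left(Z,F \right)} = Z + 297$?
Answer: $\frac{41529501485556}{15519945878837} \approx 2.6759$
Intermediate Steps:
$w{\left(Z,F \right)} = 297 + Z$
$X = -13988324$ ($X = 2 \cdot 214 \cdot 203 \left(-161\right) = 2 \cdot 43442 \left(-161\right) = 2 \left(-6994162\right) = -13988324$)
$\frac{1}{\frac{w{\left(1657,j{\left(-17 \right)} \right)}}{-5937738} - \frac{5232165}{X}} = \frac{1}{\frac{297 + 1657}{-5937738} - \frac{5232165}{-13988324}} = \frac{1}{1954 \left(- \frac{1}{5937738}\right) - - \frac{5232165}{13988324}} = \frac{1}{- \frac{977}{2968869} + \frac{5232165}{13988324}} = \frac{1}{\frac{15519945878837}{41529501485556}} = \frac{41529501485556}{15519945878837}$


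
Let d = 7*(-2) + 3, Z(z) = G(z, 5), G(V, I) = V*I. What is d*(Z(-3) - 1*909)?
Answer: 10164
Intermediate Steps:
G(V, I) = I*V
Z(z) = 5*z
d = -11 (d = -14 + 3 = -11)
d*(Z(-3) - 1*909) = -11*(5*(-3) - 1*909) = -11*(-15 - 909) = -11*(-924) = 10164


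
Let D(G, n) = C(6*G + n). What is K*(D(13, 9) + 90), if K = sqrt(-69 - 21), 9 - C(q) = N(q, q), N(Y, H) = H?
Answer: 36*I*sqrt(10) ≈ 113.84*I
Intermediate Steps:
C(q) = 9 - q
D(G, n) = 9 - n - 6*G (D(G, n) = 9 - (6*G + n) = 9 - (n + 6*G) = 9 + (-n - 6*G) = 9 - n - 6*G)
K = 3*I*sqrt(10) (K = sqrt(-90) = 3*I*sqrt(10) ≈ 9.4868*I)
K*(D(13, 9) + 90) = (3*I*sqrt(10))*((9 - 1*9 - 6*13) + 90) = (3*I*sqrt(10))*((9 - 9 - 78) + 90) = (3*I*sqrt(10))*(-78 + 90) = (3*I*sqrt(10))*12 = 36*I*sqrt(10)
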